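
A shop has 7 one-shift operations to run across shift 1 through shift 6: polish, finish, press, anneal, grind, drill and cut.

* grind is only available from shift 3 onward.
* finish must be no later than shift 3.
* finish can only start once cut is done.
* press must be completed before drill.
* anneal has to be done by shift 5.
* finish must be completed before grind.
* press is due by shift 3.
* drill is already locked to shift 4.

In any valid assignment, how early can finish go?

shift 2

Precedence pushes finish to at least shift 2; finish's own window allows nothing later than shift 3.
finish at shift 2 is achievable: grind in shift 3, cut in shift 1, polish in shift 1, finish in shift 2, anneal in shift 1, drill in shift 4, press in shift 1.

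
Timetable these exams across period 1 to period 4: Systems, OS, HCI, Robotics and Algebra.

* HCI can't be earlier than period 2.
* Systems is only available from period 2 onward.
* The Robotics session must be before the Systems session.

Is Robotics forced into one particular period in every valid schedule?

No

Robotics can be period 1 (e.g. Systems=period 2; Robotics=period 1; HCI=period 2; OS=period 1; Algebra=period 1) or period 2 (e.g. Systems in period 3; Algebra in period 1; Robotics in period 2; HCI in period 2; OS in period 1).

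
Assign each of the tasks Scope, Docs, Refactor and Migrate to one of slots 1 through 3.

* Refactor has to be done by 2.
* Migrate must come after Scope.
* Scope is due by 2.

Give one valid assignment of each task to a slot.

Refactor in 1, Scope in 1, Docs in 1, Migrate in 2

Checking: Scope(1) before Migrate(2); Scope=1 in [1,2]; Refactor=1 in [1,2].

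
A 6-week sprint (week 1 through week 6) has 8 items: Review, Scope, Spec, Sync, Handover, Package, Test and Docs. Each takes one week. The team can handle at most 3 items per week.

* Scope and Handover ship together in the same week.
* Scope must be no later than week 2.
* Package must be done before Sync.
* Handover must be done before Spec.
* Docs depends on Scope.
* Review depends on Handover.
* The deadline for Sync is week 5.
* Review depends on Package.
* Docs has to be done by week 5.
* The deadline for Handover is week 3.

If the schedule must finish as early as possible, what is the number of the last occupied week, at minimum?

3

The precedence chain requires at least 2 distinct weeks.
With at most 3 per week and 8 tasks, at least 3 weeks are needed.
3 works (last occupied week: week 3): for example Sync -> week 2, Package -> week 1, Spec -> week 2, Review -> week 2, Docs -> week 3, Handover -> week 1, Scope -> week 1, Test -> week 3.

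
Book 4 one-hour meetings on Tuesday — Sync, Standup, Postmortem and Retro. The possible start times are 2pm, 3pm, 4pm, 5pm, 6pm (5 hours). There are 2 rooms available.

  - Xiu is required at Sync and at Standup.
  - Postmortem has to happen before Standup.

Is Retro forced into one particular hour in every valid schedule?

Retro can be 2pm (e.g. Standup in 3pm; Sync in 4pm; Retro in 2pm; Postmortem in 2pm) or 3pm (e.g. Postmortem in 2pm; Retro in 3pm; Standup in 3pm; Sync in 2pm).

No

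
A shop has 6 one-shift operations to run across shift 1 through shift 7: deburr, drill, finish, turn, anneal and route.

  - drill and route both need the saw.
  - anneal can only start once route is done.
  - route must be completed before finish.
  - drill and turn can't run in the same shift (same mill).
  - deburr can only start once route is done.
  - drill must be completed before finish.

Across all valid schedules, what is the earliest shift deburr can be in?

shift 2

Precedence pushes deburr to at least shift 2.
deburr at shift 2 is achievable: finish=shift 3; route=shift 1; deburr=shift 2; anneal=shift 2; turn=shift 1; drill=shift 2.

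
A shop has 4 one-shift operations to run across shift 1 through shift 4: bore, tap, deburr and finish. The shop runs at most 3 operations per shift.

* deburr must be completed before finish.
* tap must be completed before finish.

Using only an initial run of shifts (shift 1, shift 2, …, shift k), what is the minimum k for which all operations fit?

The precedence chain requires at least 2 distinct shifts.
With at most 3 per shift and 4 operations, at least 2 shifts are needed.
2 works (last occupied shift: shift 2): for example deburr=shift 1, tap=shift 1, finish=shift 2, bore=shift 1.

2 shifts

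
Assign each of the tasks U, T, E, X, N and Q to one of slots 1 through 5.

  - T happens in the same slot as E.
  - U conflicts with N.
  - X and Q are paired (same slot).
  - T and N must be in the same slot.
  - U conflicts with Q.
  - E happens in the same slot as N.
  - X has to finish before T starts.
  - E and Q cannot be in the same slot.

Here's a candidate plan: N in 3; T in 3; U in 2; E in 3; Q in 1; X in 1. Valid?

Yes, all constraints hold

X has to finish before T starts — holds.
U conflicts with Q — holds.
U conflicts with N — holds.
X and Q are paired (same slot) — holds.
T and N must be in the same slot — holds.
T happens in the same slot as E — holds.
E happens in the same slot as N — holds.
E and Q cannot be in the same slot — holds.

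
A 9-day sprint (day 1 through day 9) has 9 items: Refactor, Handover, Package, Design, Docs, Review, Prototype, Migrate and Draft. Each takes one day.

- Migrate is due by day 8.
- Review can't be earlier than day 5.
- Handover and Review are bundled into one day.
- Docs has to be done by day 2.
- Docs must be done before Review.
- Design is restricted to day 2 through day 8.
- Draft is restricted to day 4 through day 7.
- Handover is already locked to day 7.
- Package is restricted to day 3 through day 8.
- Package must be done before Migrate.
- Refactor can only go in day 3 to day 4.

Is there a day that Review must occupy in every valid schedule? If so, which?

day 7

Review is available from day 5; Review must be in the same day as Handover, which can't be before day 7, so Review is at least day 7; Review must be in the same day as Handover, which can't be after day 7, so Review is at most day 7.
So Review is pinned to day 7.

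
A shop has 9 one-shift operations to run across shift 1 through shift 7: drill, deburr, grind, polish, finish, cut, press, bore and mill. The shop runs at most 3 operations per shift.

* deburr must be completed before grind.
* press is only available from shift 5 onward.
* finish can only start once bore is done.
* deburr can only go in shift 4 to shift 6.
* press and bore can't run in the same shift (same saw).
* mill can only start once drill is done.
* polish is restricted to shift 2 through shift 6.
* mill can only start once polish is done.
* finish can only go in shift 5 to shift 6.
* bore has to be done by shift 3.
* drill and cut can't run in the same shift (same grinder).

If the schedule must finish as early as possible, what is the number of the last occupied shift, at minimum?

5

The precedence chain requires at least 2 distinct shifts.
With at most 3 per shift and 9 operations, at least 3 shifts are needed.
finish can't be placed before shift 5, so the schedule must run through at least shift 5.
5 works (last occupied shift: shift 5): for example cut in shift 2; drill in shift 1; press in shift 5; bore in shift 1; grind in shift 5; deburr in shift 4; mill in shift 3; polish in shift 2; finish in shift 5.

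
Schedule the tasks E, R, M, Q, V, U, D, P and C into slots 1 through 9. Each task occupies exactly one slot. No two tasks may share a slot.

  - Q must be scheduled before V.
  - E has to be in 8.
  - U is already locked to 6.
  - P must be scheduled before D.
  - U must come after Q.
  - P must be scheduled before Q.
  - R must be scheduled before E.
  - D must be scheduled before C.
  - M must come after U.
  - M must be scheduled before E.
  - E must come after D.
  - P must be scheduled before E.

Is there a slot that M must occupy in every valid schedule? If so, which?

U is fixed at 6 and must come before M, so M is at least 7.
E is fixed at 8 and must come after M, so M is at most 7.
So M must be 7.

7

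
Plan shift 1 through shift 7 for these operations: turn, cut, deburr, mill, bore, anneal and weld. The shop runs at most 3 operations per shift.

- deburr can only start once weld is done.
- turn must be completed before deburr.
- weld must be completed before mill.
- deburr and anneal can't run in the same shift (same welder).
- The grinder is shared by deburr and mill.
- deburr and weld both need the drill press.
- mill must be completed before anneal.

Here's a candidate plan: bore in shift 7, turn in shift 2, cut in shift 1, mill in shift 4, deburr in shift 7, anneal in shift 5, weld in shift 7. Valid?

The grinder is shared by deburr and mill — holds.
mill must be completed before anneal — holds.
The shop runs at most 3 operations per shift — holds.
deburr and weld both need the drill press — violated.
deburr can only start once weld is done — violated.
weld must be completed before mill — violated.
turn must be completed before deburr — holds.
deburr and anneal can't run in the same shift (same welder) — holds.

No. deburr and weld both need the drill press is not satisfied.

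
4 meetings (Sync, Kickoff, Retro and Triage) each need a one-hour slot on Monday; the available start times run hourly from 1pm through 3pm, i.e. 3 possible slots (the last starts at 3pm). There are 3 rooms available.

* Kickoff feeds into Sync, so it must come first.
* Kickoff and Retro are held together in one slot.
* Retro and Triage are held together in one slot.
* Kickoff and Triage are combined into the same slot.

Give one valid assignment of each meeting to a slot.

Triage=1pm; Retro=1pm; Kickoff=1pm; Sync=2pm

Checking: Kickoff(1pm) before Sync(2pm); Kickoff = Triage = 1pm; Retro = Triage = 1pm; Kickoff = Retro = 1pm; max 3 per slot (cap 3).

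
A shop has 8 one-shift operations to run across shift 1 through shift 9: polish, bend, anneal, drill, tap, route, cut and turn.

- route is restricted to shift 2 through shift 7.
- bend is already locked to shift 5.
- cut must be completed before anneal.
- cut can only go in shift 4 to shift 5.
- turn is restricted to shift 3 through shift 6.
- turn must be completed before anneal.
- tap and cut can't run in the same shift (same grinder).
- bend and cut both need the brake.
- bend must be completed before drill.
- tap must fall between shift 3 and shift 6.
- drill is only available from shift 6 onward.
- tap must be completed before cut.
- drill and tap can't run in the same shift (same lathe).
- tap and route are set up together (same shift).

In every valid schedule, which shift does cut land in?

cut's window is shift 4–shift 5.
bend is fixed at shift 5, and cut can't share a shift with bend.
So cut must be shift 4.

shift 4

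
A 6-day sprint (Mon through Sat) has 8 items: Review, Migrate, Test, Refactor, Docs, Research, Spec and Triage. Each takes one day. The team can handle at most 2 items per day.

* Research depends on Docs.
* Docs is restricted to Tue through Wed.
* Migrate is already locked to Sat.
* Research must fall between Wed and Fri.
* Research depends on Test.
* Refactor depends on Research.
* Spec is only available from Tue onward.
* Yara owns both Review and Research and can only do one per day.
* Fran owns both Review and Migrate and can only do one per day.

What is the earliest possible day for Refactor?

Precedence pushes Refactor to at least Thu.
Refactor at Thu is achievable: Refactor in Thu, Docs in Tue, Test in Mon, Triage in Wed, Migrate in Sat, Research in Wed, Review in Mon, Spec in Tue.

Thu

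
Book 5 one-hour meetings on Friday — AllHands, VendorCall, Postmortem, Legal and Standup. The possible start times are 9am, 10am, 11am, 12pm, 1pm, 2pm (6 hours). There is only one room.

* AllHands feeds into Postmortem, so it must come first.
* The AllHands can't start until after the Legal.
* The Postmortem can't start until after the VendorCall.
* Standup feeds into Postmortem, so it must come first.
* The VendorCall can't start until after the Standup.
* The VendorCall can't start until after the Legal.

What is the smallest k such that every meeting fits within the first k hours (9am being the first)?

The precedence chain requires at least 3 distinct hours.
With at most 1 per hour and 5 meetings, at least 5 hours are needed.
5 works (last occupied hour: 1pm): for example Legal -> 9am, VendorCall -> 11am, AllHands -> 12pm, Standup -> 10am, Postmortem -> 1pm.

5 hours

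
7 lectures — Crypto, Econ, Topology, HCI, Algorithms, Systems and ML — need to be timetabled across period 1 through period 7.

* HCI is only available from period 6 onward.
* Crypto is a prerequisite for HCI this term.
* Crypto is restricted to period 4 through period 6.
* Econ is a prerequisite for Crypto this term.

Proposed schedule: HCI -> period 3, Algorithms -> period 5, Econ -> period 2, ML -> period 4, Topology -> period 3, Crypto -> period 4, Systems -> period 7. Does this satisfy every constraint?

No — it violates: HCI is only available from period 6 onward

Crypto is restricted to period 4 through period 6 — holds.
Crypto is a prerequisite for HCI this term — violated.
Econ is a prerequisite for Crypto this term — holds.
HCI is only available from period 6 onward — violated.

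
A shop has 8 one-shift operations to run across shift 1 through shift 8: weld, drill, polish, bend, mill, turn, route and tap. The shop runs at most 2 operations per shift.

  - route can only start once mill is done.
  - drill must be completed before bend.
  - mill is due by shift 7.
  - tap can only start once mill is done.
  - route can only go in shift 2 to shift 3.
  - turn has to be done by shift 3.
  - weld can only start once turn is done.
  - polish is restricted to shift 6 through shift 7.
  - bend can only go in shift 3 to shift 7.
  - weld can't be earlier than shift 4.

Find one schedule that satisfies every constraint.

polish -> shift 6, drill -> shift 2, turn -> shift 1, bend -> shift 3, tap -> shift 3, weld -> shift 4, mill -> shift 1, route -> shift 2

Checking: turn(shift 1) before weld(shift 4); mill(shift 1) before tap(shift 3); drill(shift 2) before bend(shift 3); mill(shift 1) before route(shift 2); bend=shift 3 in [shift 3,shift 7]; route=shift 2 in [shift 2,shift 3]; weld=shift 4 in [shift 4,shift 8]; turn=shift 1 in [shift 1,shift 3]; mill=shift 1 in [shift 1,shift 7]; polish=shift 6 in [shift 6,shift 7]; max 2 per shift (cap 2).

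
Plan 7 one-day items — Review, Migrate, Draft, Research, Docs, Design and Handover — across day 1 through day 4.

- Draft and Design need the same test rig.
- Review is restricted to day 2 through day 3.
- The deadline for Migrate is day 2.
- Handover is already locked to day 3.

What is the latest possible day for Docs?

day 4

Docs at day 4 is achievable: Handover in day 3, Research in day 1, Draft in day 1, Design in day 2, Review in day 2, Migrate in day 1, Docs in day 4.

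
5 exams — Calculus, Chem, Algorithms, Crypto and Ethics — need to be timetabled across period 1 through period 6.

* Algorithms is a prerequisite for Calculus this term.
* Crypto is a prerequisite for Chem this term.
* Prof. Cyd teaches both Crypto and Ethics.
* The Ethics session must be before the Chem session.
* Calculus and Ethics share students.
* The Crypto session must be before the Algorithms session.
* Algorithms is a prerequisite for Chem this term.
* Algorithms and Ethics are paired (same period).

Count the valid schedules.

50

Splitting on Calculus: it can be period 3 (4), period 4 (10), period 5 (16), period 6 (20). Listing each branch's schedules as (Chem, Algorithms, Crypto, Ethics) by period number:
Calculus=period 3: (3,2,1,2) (4,2,1,2) (5,2,1,2) (6,2,1,2) — 4.
Calculus=period 4: (3,2,1,2) (4,2,1,2) (4,3,1,3) (4,3,2,3) (5,2,1,2) (5,3,1,3) (5,3,2,3) (6,2,1,2) (6,3,1,3) (6,3,2,3) — 10.
Calculus=period 5: (3,2,1,2) (4,2,1,2) (4,3,1,3) (4,3,2,3) (5,2,1,2) (5,3,1,3) (5,3,2,3) (5,4,1,4) (5,4,2,4) (5,4,3,4) (6,2,1,2) (6,3,1,3) (6,3,2,3) (6,4,1,4) (6,4,2,4) (6,4,3,4) — 16.
Calculus=period 6: (3,2,1,2) (4,2,1,2) (4,3,1,3) (4,3,2,3) (5,2,1,2) (5,3,1,3) (5,3,2,3) (5,4,1,4) (5,4,2,4) (5,4,3,4) (6,2,1,2) (6,3,1,3) (6,3,2,3) (6,4,1,4) (6,4,2,4) (6,4,3,4) (6,5,1,5) (6,5,2,5) (6,5,3,5) (6,5,4,5) — 20.
Summing: 4 + 10 + 16 + 20 = 50.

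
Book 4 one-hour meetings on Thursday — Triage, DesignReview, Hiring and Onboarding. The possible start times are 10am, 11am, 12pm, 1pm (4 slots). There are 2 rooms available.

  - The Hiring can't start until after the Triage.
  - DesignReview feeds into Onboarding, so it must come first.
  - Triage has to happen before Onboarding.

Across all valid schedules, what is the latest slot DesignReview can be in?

12pm

Downstream work caps DesignReview at 12pm.
DesignReview at 12pm is achievable: Triage=10am, Onboarding=1pm, Hiring=11am, DesignReview=12pm.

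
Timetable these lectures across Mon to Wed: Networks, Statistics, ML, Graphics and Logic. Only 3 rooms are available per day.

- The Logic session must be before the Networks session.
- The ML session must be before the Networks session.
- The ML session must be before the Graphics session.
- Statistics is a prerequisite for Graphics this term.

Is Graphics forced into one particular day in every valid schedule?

Graphics can be Tue (e.g. ML -> Mon; Networks -> Tue; Logic -> Mon; Statistics -> Mon; Graphics -> Tue) or Wed (e.g. ML=Mon; Graphics=Wed; Networks=Tue; Logic=Mon; Statistics=Mon).

No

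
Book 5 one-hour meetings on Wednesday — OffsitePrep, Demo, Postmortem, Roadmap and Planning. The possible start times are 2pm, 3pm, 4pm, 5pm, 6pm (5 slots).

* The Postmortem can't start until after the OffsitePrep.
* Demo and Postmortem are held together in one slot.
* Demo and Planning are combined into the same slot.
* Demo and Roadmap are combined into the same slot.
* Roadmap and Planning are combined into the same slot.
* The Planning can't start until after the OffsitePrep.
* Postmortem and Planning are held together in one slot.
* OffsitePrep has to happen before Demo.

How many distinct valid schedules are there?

10

Splitting on OffsitePrep: it can be 2pm (4), 3pm (3), 4pm (2), 5pm (1). Listing each branch's schedules as (Demo, Postmortem, Roadmap, Planning):
OffsitePrep=2pm: (3pm,3pm,3pm,3pm) (4pm,4pm,4pm,4pm) (5pm,5pm,5pm,5pm) (6pm,6pm,6pm,6pm) — 4.
OffsitePrep=3pm: (4pm,4pm,4pm,4pm) (5pm,5pm,5pm,5pm) (6pm,6pm,6pm,6pm) — 3.
OffsitePrep=4pm: (5pm,5pm,5pm,5pm) (6pm,6pm,6pm,6pm) — 2.
OffsitePrep=5pm: (6pm,6pm,6pm,6pm) — 1.
Summing: 4 + 3 + 2 + 1 = 10.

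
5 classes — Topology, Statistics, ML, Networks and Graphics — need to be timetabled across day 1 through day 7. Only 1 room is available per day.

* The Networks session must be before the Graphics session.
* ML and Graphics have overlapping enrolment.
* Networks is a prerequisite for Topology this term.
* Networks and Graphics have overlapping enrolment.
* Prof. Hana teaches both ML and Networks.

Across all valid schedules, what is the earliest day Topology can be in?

day 2

Precedence pushes Topology to at least day 2.
Topology at day 2 is achievable: Networks in day 1, Graphics in day 3, Statistics in day 4, Topology in day 2, ML in day 5.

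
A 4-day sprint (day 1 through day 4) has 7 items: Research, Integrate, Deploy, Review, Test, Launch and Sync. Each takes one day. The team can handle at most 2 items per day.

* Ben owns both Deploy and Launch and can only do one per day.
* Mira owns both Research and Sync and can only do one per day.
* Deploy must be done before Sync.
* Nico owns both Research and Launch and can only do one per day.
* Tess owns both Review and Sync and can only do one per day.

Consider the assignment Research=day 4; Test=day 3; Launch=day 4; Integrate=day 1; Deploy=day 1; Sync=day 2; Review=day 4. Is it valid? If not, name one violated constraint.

Invalid. Nico owns both Research and Launch and can only do one per day.

Mira owns both Research and Sync and can only do one per day — holds.
The team can handle at most 2 items per day — violated.
Deploy must be done before Sync — holds.
Nico owns both Research and Launch and can only do one per day — violated.
Ben owns both Deploy and Launch and can only do one per day — holds.
Tess owns both Review and Sync and can only do one per day — holds.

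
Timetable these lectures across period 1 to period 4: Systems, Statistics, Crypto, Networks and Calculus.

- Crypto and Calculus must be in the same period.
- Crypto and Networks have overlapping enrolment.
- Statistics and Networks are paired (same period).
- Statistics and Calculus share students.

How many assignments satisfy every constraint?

48

Splitting on Systems: it can be period 1 (12), period 2 (12), period 3 (12), period 4 (12). Listing each branch's schedules as (Statistics, Crypto, Networks, Calculus) by period number:
Systems=period 1: (1,2,1,2) (1,3,1,3) (1,4,1,4) (2,1,2,1) (2,3,2,3) (2,4,2,4) (3,1,3,1) (3,2,3,2) (3,4,3,4) (4,1,4,1) (4,2,4,2) (4,3,4,3) — 12.
Systems=period 2: (1,2,1,2) (1,3,1,3) (1,4,1,4) (2,1,2,1) (2,3,2,3) (2,4,2,4) (3,1,3,1) (3,2,3,2) (3,4,3,4) (4,1,4,1) (4,2,4,2) (4,3,4,3) — 12.
Systems=period 3: (1,2,1,2) (1,3,1,3) (1,4,1,4) (2,1,2,1) (2,3,2,3) (2,4,2,4) (3,1,3,1) (3,2,3,2) (3,4,3,4) (4,1,4,1) (4,2,4,2) (4,3,4,3) — 12.
Systems=period 4: (1,2,1,2) (1,3,1,3) (1,4,1,4) (2,1,2,1) (2,3,2,3) (2,4,2,4) (3,1,3,1) (3,2,3,2) (3,4,3,4) (4,1,4,1) (4,2,4,2) (4,3,4,3) — 12.
Summing: 12 + 12 + 12 + 12 = 48.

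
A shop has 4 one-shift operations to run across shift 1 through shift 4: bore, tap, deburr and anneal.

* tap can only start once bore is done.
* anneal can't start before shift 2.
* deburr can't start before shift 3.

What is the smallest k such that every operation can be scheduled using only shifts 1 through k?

3 shifts

The precedence chain requires at least 2 distinct shifts.
deburr can't be placed before shift 3, so the schedule must run through at least shift 3.
3 works (last occupied shift: shift 3): for example bore in shift 1; anneal in shift 2; tap in shift 2; deburr in shift 3.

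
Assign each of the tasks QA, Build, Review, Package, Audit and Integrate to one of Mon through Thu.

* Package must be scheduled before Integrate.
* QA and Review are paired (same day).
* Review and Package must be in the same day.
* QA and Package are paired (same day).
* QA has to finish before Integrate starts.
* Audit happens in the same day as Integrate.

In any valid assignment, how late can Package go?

Downstream work caps Package at Wed.
Package at Wed is achievable: Package=Wed; Audit=Thu; Review=Wed; Build=Mon; Integrate=Thu; QA=Wed.

Wed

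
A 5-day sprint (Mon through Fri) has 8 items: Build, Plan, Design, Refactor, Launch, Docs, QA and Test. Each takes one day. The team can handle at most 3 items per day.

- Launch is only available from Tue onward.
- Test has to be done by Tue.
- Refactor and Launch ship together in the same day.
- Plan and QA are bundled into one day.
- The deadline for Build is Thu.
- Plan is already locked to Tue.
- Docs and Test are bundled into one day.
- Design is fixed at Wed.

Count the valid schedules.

11

Splitting on Build: it can be Mon (3), Tue (3), Wed (2), Thu (3). Listing each branch's schedules as (Plan, Design, Refactor, Launch, Docs, QA, Test):
Build=Mon: (Tue,Wed,Wed,Wed,Mon,Tue,Mon) (Tue,Wed,Thu,Thu,Mon,Tue,Mon) (Tue,Wed,Fri,Fri,Mon,Tue,Mon) — 3.
Build=Tue: (Tue,Wed,Wed,Wed,Mon,Tue,Mon) (Tue,Wed,Thu,Thu,Mon,Tue,Mon) (Tue,Wed,Fri,Fri,Mon,Tue,Mon) — 3.
Build=Wed: (Tue,Wed,Thu,Thu,Mon,Tue,Mon) (Tue,Wed,Fri,Fri,Mon,Tue,Mon) — 2.
Build=Thu: (Tue,Wed,Wed,Wed,Mon,Tue,Mon) (Tue,Wed,Thu,Thu,Mon,Tue,Mon) (Tue,Wed,Fri,Fri,Mon,Tue,Mon) — 3.
Summing: 3 + 3 + 2 + 3 = 11.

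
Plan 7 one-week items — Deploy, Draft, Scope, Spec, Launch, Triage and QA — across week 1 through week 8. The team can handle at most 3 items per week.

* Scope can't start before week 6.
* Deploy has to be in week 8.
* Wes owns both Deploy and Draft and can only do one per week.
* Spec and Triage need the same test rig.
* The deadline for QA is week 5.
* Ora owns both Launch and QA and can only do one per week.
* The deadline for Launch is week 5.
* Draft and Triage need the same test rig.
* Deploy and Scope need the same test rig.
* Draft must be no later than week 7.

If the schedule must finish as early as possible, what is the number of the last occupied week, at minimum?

With at most 3 per week and 7 work items, at least 3 weeks are needed.
Deploy can't be placed before week 8, so the schedule must run through at least week 8.
8 works (last occupied week: week 8): for example Deploy -> week 8; Scope -> week 6; Spec -> week 1; Triage -> week 2; Draft -> week 1; QA -> week 2; Launch -> week 1.

8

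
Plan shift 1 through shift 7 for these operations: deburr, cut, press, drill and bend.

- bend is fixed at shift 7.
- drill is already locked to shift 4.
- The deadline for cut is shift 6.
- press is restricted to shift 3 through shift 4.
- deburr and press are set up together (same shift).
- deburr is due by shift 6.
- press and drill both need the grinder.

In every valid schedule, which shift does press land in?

shift 3

press's window is shift 3–shift 4.
drill is fixed at shift 4, and press can't share a shift with drill.
So press must be shift 3.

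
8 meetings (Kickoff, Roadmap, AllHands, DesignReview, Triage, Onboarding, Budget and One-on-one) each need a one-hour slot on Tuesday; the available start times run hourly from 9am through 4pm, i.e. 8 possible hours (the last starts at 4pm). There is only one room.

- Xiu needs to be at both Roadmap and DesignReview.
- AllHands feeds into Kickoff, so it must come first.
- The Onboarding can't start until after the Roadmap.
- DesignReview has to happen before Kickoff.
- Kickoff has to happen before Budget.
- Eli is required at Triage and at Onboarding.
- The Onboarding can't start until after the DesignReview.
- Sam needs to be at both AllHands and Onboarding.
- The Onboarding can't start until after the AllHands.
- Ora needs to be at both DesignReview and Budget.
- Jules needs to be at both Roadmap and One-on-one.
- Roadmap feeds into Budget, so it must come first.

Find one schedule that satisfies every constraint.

One-on-one in 4pm; Roadmap in 12pm; DesignReview in 10am; Triage in 3pm; AllHands in 9am; Budget in 2pm; Onboarding in 1pm; Kickoff in 11am

Checking: DesignReview(10am) before Onboarding(1pm); Roadmap(12pm) before Onboarding(1pm); DesignReview(10am) before Kickoff(11am); Kickoff(11am) before Budget(2pm); Roadmap(12pm) before Budget(2pm); AllHands(9am) before Kickoff(11am); AllHands(9am) before Onboarding(1pm); Roadmap(12pm) != One-on-one(4pm); Triage(3pm) != Onboarding(1pm); Roadmap(12pm) != DesignReview(10am); DesignReview(10am) != Budget(2pm); AllHands(9am) != Onboarding(1pm); max 1 per hour (cap 1).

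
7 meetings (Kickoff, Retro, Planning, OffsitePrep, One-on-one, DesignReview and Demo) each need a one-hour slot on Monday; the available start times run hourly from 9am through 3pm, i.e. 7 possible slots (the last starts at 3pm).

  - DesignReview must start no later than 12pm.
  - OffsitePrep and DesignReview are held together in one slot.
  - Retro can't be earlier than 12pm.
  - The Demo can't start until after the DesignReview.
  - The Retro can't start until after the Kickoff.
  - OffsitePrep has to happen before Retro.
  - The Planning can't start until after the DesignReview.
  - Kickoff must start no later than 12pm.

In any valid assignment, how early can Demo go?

10am

Precedence pushes Demo to at least 10am.
Demo at 10am is achievable: Demo -> 10am, One-on-one -> 9am, Kickoff -> 9am, OffsitePrep -> 9am, Planning -> 10am, Retro -> 12pm, DesignReview -> 9am.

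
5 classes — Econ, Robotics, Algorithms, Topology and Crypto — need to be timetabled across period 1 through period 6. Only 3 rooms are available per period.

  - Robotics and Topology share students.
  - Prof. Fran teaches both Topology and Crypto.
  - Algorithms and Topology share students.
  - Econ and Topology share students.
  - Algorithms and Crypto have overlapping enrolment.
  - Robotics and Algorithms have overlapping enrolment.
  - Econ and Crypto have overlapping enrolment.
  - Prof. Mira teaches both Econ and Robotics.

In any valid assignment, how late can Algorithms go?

Algorithms at period 6 is achievable: Crypto in period 2, Topology in period 3, Econ in period 1, Robotics in period 2, Algorithms in period 6.

period 6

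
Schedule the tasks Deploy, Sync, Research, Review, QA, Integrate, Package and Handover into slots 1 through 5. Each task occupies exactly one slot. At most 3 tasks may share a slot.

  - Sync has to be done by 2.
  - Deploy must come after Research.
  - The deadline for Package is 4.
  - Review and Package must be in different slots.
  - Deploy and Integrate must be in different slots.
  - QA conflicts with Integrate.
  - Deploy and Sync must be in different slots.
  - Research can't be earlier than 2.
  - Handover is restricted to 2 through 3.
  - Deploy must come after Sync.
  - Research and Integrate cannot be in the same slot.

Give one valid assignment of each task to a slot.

Sync in 1; Deploy in 3; Research in 2; Review in 2; Integrate in 4; QA in 1; Package in 1; Handover in 2

Checking: Research(2) before Deploy(3); Sync(1) before Deploy(3); Deploy(3) != Sync(1); Deploy(3) != Integrate(4); Research(2) != Integrate(4); QA(1) != Integrate(4); Review(2) != Package(1); Handover=2 in [2,3]; Sync=1 in [1,2]; Research=2 in [2,5]; Package=1 in [1,4]; max 3 per slot (cap 3).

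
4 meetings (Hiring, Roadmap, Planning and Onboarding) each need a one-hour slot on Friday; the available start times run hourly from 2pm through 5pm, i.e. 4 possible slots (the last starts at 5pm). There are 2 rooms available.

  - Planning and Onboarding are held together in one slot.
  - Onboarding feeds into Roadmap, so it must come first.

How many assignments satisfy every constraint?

Splitting on Hiring: it can be 2pm (3), 3pm (4), 4pm (5), 5pm (6). Listing each branch's schedules as (Roadmap, Planning, Onboarding):
Hiring=2pm: (4pm,3pm,3pm) (5pm,3pm,3pm) (5pm,4pm,4pm) — 3.
Hiring=3pm: (3pm,2pm,2pm) (4pm,2pm,2pm) (5pm,2pm,2pm) (5pm,4pm,4pm) — 4.
Hiring=4pm: (3pm,2pm,2pm) (4pm,2pm,2pm) (4pm,3pm,3pm) (5pm,2pm,2pm) (5pm,3pm,3pm) — 5.
Hiring=5pm: (3pm,2pm,2pm) (4pm,2pm,2pm) (4pm,3pm,3pm) (5pm,2pm,2pm) (5pm,3pm,3pm) (5pm,4pm,4pm) — 6.
Summing: 3 + 4 + 5 + 6 = 18.

18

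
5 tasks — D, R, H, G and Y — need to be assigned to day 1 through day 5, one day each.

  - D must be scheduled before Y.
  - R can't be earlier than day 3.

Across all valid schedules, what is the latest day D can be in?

Downstream work caps D at day 4.
D at day 4 is achievable: G in day 1; D in day 4; R in day 3; Y in day 5; H in day 1.

day 4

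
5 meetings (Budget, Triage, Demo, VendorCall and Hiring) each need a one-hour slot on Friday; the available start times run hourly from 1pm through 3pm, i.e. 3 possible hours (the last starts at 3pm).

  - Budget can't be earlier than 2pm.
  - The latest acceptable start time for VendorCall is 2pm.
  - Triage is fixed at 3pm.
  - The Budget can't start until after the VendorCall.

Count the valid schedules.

27

Splitting on Budget: it can be 2pm (9), 3pm (18). Listing each branch's schedules as (Triage, Demo, VendorCall, Hiring):
Budget=2pm: (3pm,1pm,1pm,1pm) (3pm,1pm,1pm,2pm) (3pm,1pm,1pm,3pm) (3pm,2pm,1pm,1pm) (3pm,2pm,1pm,2pm) (3pm,2pm,1pm,3pm) (3pm,3pm,1pm,1pm) (3pm,3pm,1pm,2pm) (3pm,3pm,1pm,3pm) — 9.
Budget=3pm: (3pm,1pm,1pm,1pm) (3pm,1pm,1pm,2pm) (3pm,1pm,1pm,3pm) (3pm,1pm,2pm,1pm) (3pm,1pm,2pm,2pm) (3pm,1pm,2pm,3pm) (3pm,2pm,1pm,1pm) (3pm,2pm,1pm,2pm) (3pm,2pm,1pm,3pm) (3pm,2pm,2pm,1pm) (3pm,2pm,2pm,2pm) (3pm,2pm,2pm,3pm) (3pm,3pm,1pm,1pm) (3pm,3pm,1pm,2pm) (3pm,3pm,1pm,3pm) (3pm,3pm,2pm,1pm) (3pm,3pm,2pm,2pm) (3pm,3pm,2pm,3pm) — 18.
Summing: 9 + 18 = 27.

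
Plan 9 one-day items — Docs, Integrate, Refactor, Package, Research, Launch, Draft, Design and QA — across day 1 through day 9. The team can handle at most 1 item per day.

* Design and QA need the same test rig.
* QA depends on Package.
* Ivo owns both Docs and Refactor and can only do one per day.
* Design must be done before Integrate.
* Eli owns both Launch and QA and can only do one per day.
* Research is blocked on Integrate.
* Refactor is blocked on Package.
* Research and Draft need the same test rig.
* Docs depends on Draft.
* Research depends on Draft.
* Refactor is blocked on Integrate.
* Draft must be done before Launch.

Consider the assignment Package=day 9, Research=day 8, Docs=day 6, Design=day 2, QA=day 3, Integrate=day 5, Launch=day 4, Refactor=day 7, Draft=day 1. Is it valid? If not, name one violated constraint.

Invalid. QA depends on Package.

The team can handle at most 1 item per day — holds.
Research and Draft need the same test rig — holds.
QA depends on Package — violated.
Research is blocked on Integrate — holds.
Refactor is blocked on Package — violated.
Draft must be done before Launch — holds.
Design and QA need the same test rig — holds.
Design must be done before Integrate — holds.
Docs depends on Draft — holds.
Research depends on Draft — holds.
Refactor is blocked on Integrate — holds.
Ivo owns both Docs and Refactor and can only do one per day — holds.
Eli owns both Launch and QA and can only do one per day — holds.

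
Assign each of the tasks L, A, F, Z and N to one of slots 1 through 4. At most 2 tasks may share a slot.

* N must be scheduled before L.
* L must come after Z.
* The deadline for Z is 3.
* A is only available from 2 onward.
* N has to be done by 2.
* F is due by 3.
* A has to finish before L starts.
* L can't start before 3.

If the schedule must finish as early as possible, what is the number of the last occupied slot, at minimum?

3

The precedence chain requires at least 2 distinct slots.
With at most 2 per slot and 5 tasks, at least 3 slots are needed.
L can't be placed before 3, so the schedule must run through at least slot 3.
3 works (last occupied slot: 3): for example L=3; N=1; F=2; A=2; Z=1.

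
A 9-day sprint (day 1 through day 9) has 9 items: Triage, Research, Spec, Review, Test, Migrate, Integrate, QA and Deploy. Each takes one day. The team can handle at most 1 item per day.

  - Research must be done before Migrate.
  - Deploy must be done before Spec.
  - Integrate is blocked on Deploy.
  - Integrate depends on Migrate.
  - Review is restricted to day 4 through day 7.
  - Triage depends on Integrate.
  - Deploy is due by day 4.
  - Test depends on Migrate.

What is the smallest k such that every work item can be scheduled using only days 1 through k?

9

The precedence chain requires at least 4 distinct days.
With at most 1 per day and 9 work items, at least 9 days are needed.
9 works (last occupied day: day 9): for example Deploy=day 1, Integrate=day 5, Spec=day 7, Review=day 4, QA=day 9, Test=day 8, Research=day 2, Migrate=day 3, Triage=day 6.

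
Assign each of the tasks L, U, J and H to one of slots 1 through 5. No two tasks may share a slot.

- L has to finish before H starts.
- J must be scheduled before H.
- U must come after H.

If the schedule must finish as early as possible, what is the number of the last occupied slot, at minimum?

The precedence chain requires at least 3 distinct slots.
With at most 1 per slot and 4 tasks, at least 4 slots are needed.
4 works (last occupied slot: 4): for example H=3, J=2, L=1, U=4.

4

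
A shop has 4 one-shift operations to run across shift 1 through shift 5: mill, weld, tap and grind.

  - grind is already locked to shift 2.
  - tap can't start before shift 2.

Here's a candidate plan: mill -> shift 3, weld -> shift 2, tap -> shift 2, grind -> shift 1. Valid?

Invalid. grind is already locked to shift 2.

grind is already locked to shift 2 — violated.
tap can't start before shift 2 — holds.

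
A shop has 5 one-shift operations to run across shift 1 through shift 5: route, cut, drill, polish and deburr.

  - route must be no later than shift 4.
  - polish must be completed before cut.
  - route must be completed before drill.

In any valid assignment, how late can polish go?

Downstream work caps polish at shift 4.
polish at shift 4 is achievable: deburr -> shift 1; route -> shift 1; polish -> shift 4; drill -> shift 2; cut -> shift 5.

shift 4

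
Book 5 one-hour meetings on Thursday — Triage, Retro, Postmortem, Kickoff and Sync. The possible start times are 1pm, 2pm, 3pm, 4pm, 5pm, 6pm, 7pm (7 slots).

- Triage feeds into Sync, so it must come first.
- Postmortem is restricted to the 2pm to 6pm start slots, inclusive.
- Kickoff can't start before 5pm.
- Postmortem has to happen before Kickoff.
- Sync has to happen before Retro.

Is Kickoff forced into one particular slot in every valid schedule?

Kickoff can be 5pm (e.g. Sync in 2pm; Postmortem in 2pm; Kickoff in 5pm; Retro in 3pm; Triage in 1pm) or 6pm (e.g. Triage in 1pm, Kickoff in 6pm, Postmortem in 2pm, Sync in 2pm, Retro in 3pm).

No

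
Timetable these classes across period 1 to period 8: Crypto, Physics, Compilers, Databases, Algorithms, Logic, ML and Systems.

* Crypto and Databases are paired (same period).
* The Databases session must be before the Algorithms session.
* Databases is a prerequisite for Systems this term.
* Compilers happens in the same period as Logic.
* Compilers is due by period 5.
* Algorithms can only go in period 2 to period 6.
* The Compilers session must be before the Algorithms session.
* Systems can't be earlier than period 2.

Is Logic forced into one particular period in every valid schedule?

No

Logic can be period 1 (e.g. Crypto=period 1; Databases=period 1; ML=period 1; Physics=period 1; Compilers=period 1; Logic=period 1; Systems=period 2; Algorithms=period 2) or period 2 (e.g. Physics=period 1, Compilers=period 2, Systems=period 2, Logic=period 2, ML=period 1, Crypto=period 1, Algorithms=period 3, Databases=period 1).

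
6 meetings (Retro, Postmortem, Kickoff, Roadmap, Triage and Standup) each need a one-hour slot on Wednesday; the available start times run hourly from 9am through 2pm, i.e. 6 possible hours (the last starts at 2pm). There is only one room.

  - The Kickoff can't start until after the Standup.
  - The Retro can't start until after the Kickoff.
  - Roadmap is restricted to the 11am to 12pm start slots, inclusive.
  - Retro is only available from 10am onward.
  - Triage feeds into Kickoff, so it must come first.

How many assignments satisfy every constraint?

Splitting on Retro: it can be 1pm (4), 2pm (16). Listing each branch's schedules as (Postmortem, Kickoff, Roadmap, Triage, Standup):
Retro=1pm: (2pm,11am,12pm,9am,10am) (2pm,11am,12pm,10am,9am) (2pm,12pm,11am,9am,10am) (2pm,12pm,11am,10am,9am) — 4.
Retro=2pm: (9am,1pm,11am,10am,12pm) (9am,1pm,11am,12pm,10am) (9am,1pm,12pm,10am,11am) (9am,1pm,12pm,11am,10am) (10am,1pm,11am,9am,12pm) (10am,1pm,11am,12pm,9am) (10am,1pm,12pm,9am,11am) (10am,1pm,12pm,11am,9am) (11am,1pm,12pm,9am,10am) (11am,1pm,12pm,10am,9am) (12pm,1pm,11am,9am,10am) (12pm,1pm,11am,10am,9am) (1pm,11am,12pm,9am,10am) (1pm,11am,12pm,10am,9am) (1pm,12pm,11am,9am,10am) (1pm,12pm,11am,10am,9am) — 16.
Summing: 4 + 16 = 20.

20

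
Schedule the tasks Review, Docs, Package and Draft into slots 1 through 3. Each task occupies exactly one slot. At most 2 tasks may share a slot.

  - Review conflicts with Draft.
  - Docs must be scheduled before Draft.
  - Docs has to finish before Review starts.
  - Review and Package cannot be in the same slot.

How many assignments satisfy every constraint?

Enumerating: Draft in 3, Review in 2, Package in 1, Docs in 1 | Draft=3; Docs=1; Package=3; Review=2 | Review -> 3, Package -> 1, Draft -> 2, Docs -> 1 | Package=2, Review=3, Draft=2, Docs=1.

4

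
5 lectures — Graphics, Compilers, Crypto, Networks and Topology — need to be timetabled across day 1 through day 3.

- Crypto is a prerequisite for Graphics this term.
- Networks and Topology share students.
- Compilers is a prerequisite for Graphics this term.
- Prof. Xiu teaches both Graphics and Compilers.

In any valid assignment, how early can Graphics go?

Precedence pushes Graphics to at least day 2.
Graphics at day 2 is achievable: Networks -> day 1; Topology -> day 2; Crypto -> day 1; Graphics -> day 2; Compilers -> day 1.

day 2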